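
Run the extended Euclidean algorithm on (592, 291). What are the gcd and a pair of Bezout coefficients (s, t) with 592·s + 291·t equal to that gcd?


Euclidean algorithm on (592, 291) — divide until remainder is 0:
  592 = 2 · 291 + 10
  291 = 29 · 10 + 1
  10 = 10 · 1 + 0
gcd(592, 291) = 1.
Track Bezout coefficients alongside the remainders: start with r₀ = 592 = a·1 + b·0 (s = 1, t = 0) and r₁ = 291 = a·0 + b·1 (s = 0, t = 1); each new remainder r_{k+1} = r_{k-1} − q_k·r_k inherits s_{k+1} = s_{k-1} − q_k·s_k, t_{k+1} = t_{k-1} − q_k·t_k, so r_k = a·s_k + b·t_k at every step:
  q = 2: r = 10, s = 1 − 2·0 = 1, t = 0 − 2·1 = -2  (check: 592·1 + 291·(-2) = 10)
  q = 29: r = 1, s = 0 − 29·1 = -29, t = 1 − 29·(-2) = 59  (check: 592·(-29) + 291·59 = 1)
The row with r = 1 (the gcd) gives the Bezout coefficients s = -29, t = 59.
Result: 592 · (-29) + 291 · (59) = 1.

gcd(592, 291) = 1; s = -29, t = 59 (check: 592·(-29) + 291·59 = 1).


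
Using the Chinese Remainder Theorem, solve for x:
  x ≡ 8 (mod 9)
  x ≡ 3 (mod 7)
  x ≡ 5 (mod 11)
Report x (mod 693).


Moduli 9, 7, 11 are pairwise coprime; by CRT there is a unique solution modulo M = 9 · 7 · 11 = 693.
Solve pairwise, accumulating the modulus:
  Start with x ≡ 8 (mod 9).
  Combine with x ≡ 3 (mod 7): since gcd(9, 7) = 1, we get a unique residue mod 63.
    Write x = 8 + 9·t and substitute into x ≡ 3 (mod 7): 9·t ≡ 3 − 8 = -5 (mod 7).
    Reduce coefficients mod 7: 2·t ≡ 2 (mod 7).
    The inverse of 2 mod 7 is 4 (since 2·4 = 8 = 1·7 + 1), so t ≡ 4·2 = 8 ≡ 1 (mod 7).
    Then x = 8 + 9·1 = 17, valid modulo lcm(9, 7) = 63: x ≡ 17 (mod 63).
  Combine with x ≡ 5 (mod 11): since gcd(63, 11) = 1, we get a unique residue mod 693.
    Write x = 17 + 63·t and substitute into x ≡ 5 (mod 11): 63·t ≡ 5 − 17 = -12 (mod 11).
    Reduce coefficients mod 11: 8·t ≡ 10 (mod 11).
    The inverse of 8 mod 11 is 7 (since 8·7 = 56 = 5·11 + 1), so t ≡ 7·10 = 70 ≡ 4 (mod 11).
    Then x = 17 + 63·4 = 269, valid modulo lcm(63, 11) = 693: x ≡ 269 (mod 693).
Verify: 269 mod 9 = 8 ✓, 269 mod 7 = 3 ✓, 269 mod 11 = 5 ✓.

x ≡ 269 (mod 693).


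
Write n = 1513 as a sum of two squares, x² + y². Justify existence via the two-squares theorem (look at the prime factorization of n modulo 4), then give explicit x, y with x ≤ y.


Step 1: Factor n = 1513 = 17 · 89.
Step 2: Check the mod-4 condition on each prime factor: 17 ≡ 1 (mod 4), exponent 1; 89 ≡ 1 (mod 4), exponent 1.
All primes ≡ 3 (mod 4) appear to even exponent (or don't appear), so by the two-squares theorem n IS expressible as a sum of two squares.
Step 3: Build a representation. Here n = 17 · 89 is a product of primes ≡ 1 (mod 4). Each prime p ≡ 1 (mod 4) is itself a sum of two squares; find a² by testing p − a² for a perfect square:
  17: 17 − 1² = 16 = 4² ⇒ 17 = 1² + 4².
  89: 89 − 1² = 88, 89 − 2² = 85, 89 − 3² = 80, 89 − 4² = 73, 89 − 5² = 64 = 8² ⇒ 89 = 5² + 8².
  Combine using the Brahmagupta–Fibonacci identity (a² + b²)(c² + d²) = (ac − bd)² + (ad + bc)² = (ac + bd)² + (ad − bc)²:
  17 · 89 = 1513: from (1² + 4²)(5² + 8²), take (1·5 − 4·8, 1·8 + 4·5) = (5 − 32, 8 + 20) = (-27, 28); dropping signs (only squares matter) gives (27, 28); check 27² + 28² = 729 + 784 = 1513 ✓.
Step 4: Order so x ≤ y and verify: 27² + 28² = 729 + 784 = 1513 = n. ✓

n = 1513 = 27² + 28² (one valid representation with x ≤ y).


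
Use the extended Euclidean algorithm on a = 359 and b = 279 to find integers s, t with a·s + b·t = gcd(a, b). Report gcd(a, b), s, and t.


Euclidean algorithm on (359, 279) — divide until remainder is 0:
  359 = 1 · 279 + 80
  279 = 3 · 80 + 39
  80 = 2 · 39 + 2
  39 = 19 · 2 + 1
  2 = 2 · 1 + 0
gcd(359, 279) = 1.
Track Bezout coefficients alongside the remainders: start with r₀ = 359 = a·1 + b·0 (s = 1, t = 0) and r₁ = 279 = a·0 + b·1 (s = 0, t = 1); each new remainder r_{k+1} = r_{k-1} − q_k·r_k inherits s_{k+1} = s_{k-1} − q_k·s_k, t_{k+1} = t_{k-1} − q_k·t_k, so r_k = a·s_k + b·t_k at every step:
  q = 1: r = 80, s = 1 − 1·0 = 1, t = 0 − 1·1 = -1  (check: 359·1 + 279·(-1) = 80)
  q = 3: r = 39, s = 0 − 3·1 = -3, t = 1 − 3·(-1) = 4  (check: 359·(-3) + 279·4 = 39)
  q = 2: r = 2, s = 1 − 2·(-3) = 7, t = -1 − 2·4 = -9  (check: 359·7 + 279·(-9) = 2)
  q = 19: r = 1, s = -3 − 19·7 = -136, t = 4 − 19·(-9) = 175  (check: 359·(-136) + 279·175 = 1)
The row with r = 1 (the gcd) gives the Bezout coefficients s = -136, t = 175.
Result: 359 · (-136) + 279 · (175) = 1.

gcd(359, 279) = 1; s = -136, t = 175 (check: 359·(-136) + 279·175 = 1).


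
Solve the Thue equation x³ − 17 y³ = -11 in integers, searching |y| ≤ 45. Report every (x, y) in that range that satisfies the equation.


The equation is x³ - 17y³ = -11. For fixed y, x³ = 17·y³ − 11, so a solution requires the RHS to be a perfect cube.
Strategy: iterate y from -45 to 45, compute RHS = 17·y³ − 11, and check whether it is a (positive or negative) perfect cube.
Check small values of y:
  y = 0: RHS = -11 is not a perfect cube.
  y = 1: RHS = 6 is not a perfect cube.
  y = -1: RHS = -28 is not a perfect cube.
  y = 2: RHS = 125 = (5)³ ⇒ x = 5 works.
  y = -2: RHS = -147 is not a perfect cube.
  y = 3: RHS = 448 is not a perfect cube.
  y = -3: RHS = -470 is not a perfect cube.
Continuing the search up to |y| = 45 finds no further solutions beyond those listed.
Collected solutions: (5, 2).

Solutions (with |y| ≤ 45): (5, 2).


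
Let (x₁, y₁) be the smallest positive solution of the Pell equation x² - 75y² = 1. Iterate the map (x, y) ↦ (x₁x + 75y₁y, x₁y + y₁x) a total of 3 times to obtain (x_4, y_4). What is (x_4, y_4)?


Step 1: Find the fundamental solution (x₁, y₁) of x² - 75y² = 1.
  Expand √75 as a continued fraction. a₀ = ⌊√75⌋ = 8; iterate m_{k+1} = d_k·a_k − m_k, d_{k+1} = (75 − m_{k+1}²)/d_k, a_{k+1} = ⌊(a₀ + m_{k+1})/d_{k+1}⌋ (starting m₀ = 0, d₀ = 1), with convergents p_k = a_k·p_{k-1} + p_{k-2}, q_k = a_k·q_{k-1} + q_{k-2} (p₋₁ = 1, q₋₁ = 0):
  k = 0: a₀ = 8; p₀/q₀ = 8/1; p₀² − 75·q₀² = 64 − 75 = -11.
  k = 1: m = 8, d = 11, a = ⌊(8 + 8)/11⌋ = 1; p/q = (1·8 + 1)/(1·1 + 0) = 9/1; p² − 75·q² = 81 − 75 = 6.
  k = 2: m = 3, d = 6, a = ⌊(8 + 3)/6⌋ = 1; p/q = (1·9 + 8)/(1·1 + 1) = 17/2; p² − 75·q² = 289 − 300 = -11.
  k = 3: m = 3, d = 11, a = ⌊(8 + 3)/11⌋ = 1; p/q = (1·17 + 9)/(1·2 + 1) = 26/3; p² − 75·q² = 676 − 675 = 1.
  The first convergent with p² − 75·q² = 1 gives the fundamental solution (x₁, y₁) = (26, 3).
Step 2: Apply the recurrence (x_{n+1}, y_{n+1}) = (x₁x_n + 75y₁y_n, x₁y_n + y₁x_n) repeatedly.
  From (x_1, y_1) = (26, 3): x_2 = 26·26 + 75·3·3 = 1351; y_2 = 26·3 + 3·26 = 156.
  From (x_2, y_2) = (1351, 156): x_3 = 26·1351 + 75·3·156 = 70226; y_3 = 26·156 + 3·1351 = 8109.
  From (x_3, y_3) = (70226, 8109): x_4 = 26·70226 + 75·3·8109 = 3650401; y_4 = 26·8109 + 3·70226 = 421512.
Step 3: Verify x_4² - 75·y_4² = 13325427460801 - 13325427460800 = 1 (should be 1). ✓

(x_1, y_1) = (26, 3); (x_4, y_4) = (3650401, 421512).


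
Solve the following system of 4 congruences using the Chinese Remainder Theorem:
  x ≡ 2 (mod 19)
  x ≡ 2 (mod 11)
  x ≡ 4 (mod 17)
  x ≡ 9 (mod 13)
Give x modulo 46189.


Product of moduli M = 19 · 11 · 17 · 13 = 46189.
Merge one congruence at a time:
  Start: x ≡ 2 (mod 19).
  Combine with x ≡ 2 (mod 11); new modulus lcm = 209.
    Write x = 2 + 19·t and substitute into x ≡ 2 (mod 11): 19·t ≡ 2 − 2 = 0 (mod 11).
    Reduce coefficients mod 11: 8·t ≡ 0 (mod 11).
    The inverse of 8 mod 11 is 7 (since 8·7 = 56 = 5·11 + 1), so t ≡ 7·0 = 0 ≡ 0 (mod 11).
    Then x = 2 + 19·0 = 2, valid modulo lcm(19, 11) = 209: x ≡ 2 (mod 209).
  Combine with x ≡ 4 (mod 17); new modulus lcm = 3553.
    Write x = 2 + 209·t and substitute into x ≡ 4 (mod 17): 209·t ≡ 4 − 2 = 2 (mod 17).
    Reduce coefficients mod 17: 5·t ≡ 2 (mod 17).
    The inverse of 5 mod 17 is 7 (since 5·7 = 35 = 2·17 + 1), so t ≡ 7·2 = 14 ≡ 14 (mod 17).
    Then x = 2 + 209·14 = 2928, valid modulo lcm(209, 17) = 3553: x ≡ 2928 (mod 3553).
  Combine with x ≡ 9 (mod 13); new modulus lcm = 46189.
    Write x = 2928 + 3553·t and substitute into x ≡ 9 (mod 13): 3553·t ≡ 9 − 2928 = -2919 (mod 13).
    Reduce coefficients mod 13: 4·t ≡ 6 (mod 13).
    The inverse of 4 mod 13 is 10 (since 4·10 = 40 = 3·13 + 1), so t ≡ 10·6 = 60 ≡ 8 (mod 13).
    Then x = 2928 + 3553·8 = 31352, valid modulo lcm(3553, 13) = 46189: x ≡ 31352 (mod 46189).
Verify against each original: 31352 mod 19 = 2, 31352 mod 11 = 2, 31352 mod 17 = 4, 31352 mod 13 = 9.

x ≡ 31352 (mod 46189).


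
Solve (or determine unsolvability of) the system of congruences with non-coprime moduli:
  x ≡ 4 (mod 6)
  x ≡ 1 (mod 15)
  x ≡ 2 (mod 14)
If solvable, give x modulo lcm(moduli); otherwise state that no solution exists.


Moduli 6, 15, 14 are not pairwise coprime, so CRT works modulo lcm(m_i) when all pairwise compatibility conditions hold.
Pairwise compatibility: gcd(m_i, m_j) must divide a_i - a_j for every pair.
Merge one congruence at a time:
  Start: x ≡ 4 (mod 6).
  Combine with x ≡ 1 (mod 15): gcd(6, 15) = 3; 1 - 4 = -3, which IS divisible by 3, so compatible.
    Write x = 4 + 6·t and substitute into x ≡ 1 (mod 15): 6·t ≡ 1 − 4 = -3 (mod 15).
    Divide the congruence (and modulus) by g = 3: 2·t ≡ -1 (mod 5).
    Reduce coefficients mod 5: 2·t ≡ 4 (mod 5).
    The inverse of 2 mod 5 is 3 (since 2·3 = 6 = 1·5 + 1), so t ≡ 3·4 = 12 ≡ 2 (mod 5).
    Then x = 4 + 6·2 = 16, valid modulo lcm(6, 15) = 30: x ≡ 16 (mod 30).
  Combine with x ≡ 2 (mod 14): gcd(30, 14) = 2; 2 - 16 = -14, which IS divisible by 2, so compatible.
    Write x = 16 + 30·t and substitute into x ≡ 2 (mod 14): 30·t ≡ 2 − 16 = -14 (mod 14).
    Divide the congruence (and modulus) by g = 2: 15·t ≡ -7 (mod 7).
    Reduce coefficients mod 7: 1·t ≡ 0 (mod 7).
    So t ≡ 0 (mod 7).
    Then x = 16 + 30·0 = 16, valid modulo lcm(30, 14) = 210: x ≡ 16 (mod 210).
Verify: 16 mod 6 = 4, 16 mod 15 = 1, 16 mod 14 = 2.

x ≡ 16 (mod 210).


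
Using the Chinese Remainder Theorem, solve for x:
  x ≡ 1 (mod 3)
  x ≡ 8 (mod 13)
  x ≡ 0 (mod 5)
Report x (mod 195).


Moduli 3, 13, 5 are pairwise coprime; by CRT there is a unique solution modulo M = 3 · 13 · 5 = 195.
Solve pairwise, accumulating the modulus:
  Start with x ≡ 1 (mod 3).
  Combine with x ≡ 8 (mod 13): since gcd(3, 13) = 1, we get a unique residue mod 39.
    Write x = 1 + 3·t and substitute into x ≡ 8 (mod 13): 3·t ≡ 8 − 1 = 7 (mod 13).
    The inverse of 3 mod 13 is 9 (since 3·9 = 27 = 2·13 + 1), so t ≡ 9·7 = 63 ≡ 11 (mod 13).
    Then x = 1 + 3·11 = 34, valid modulo lcm(3, 13) = 39: x ≡ 34 (mod 39).
  Combine with x ≡ 0 (mod 5): since gcd(39, 5) = 1, we get a unique residue mod 195.
    Write x = 34 + 39·t and substitute into x ≡ 0 (mod 5): 39·t ≡ 0 − 34 = -34 (mod 5).
    Reduce coefficients mod 5: 4·t ≡ 1 (mod 5).
    The inverse of 4 mod 5 is 4 (since 4·4 = 16 = 3·5 + 1), so t ≡ 4·1 = 4 ≡ 4 (mod 5).
    Then x = 34 + 39·4 = 190, valid modulo lcm(39, 5) = 195: x ≡ 190 (mod 195).
Verify: 190 mod 3 = 1 ✓, 190 mod 13 = 8 ✓, 190 mod 5 = 0 ✓.

x ≡ 190 (mod 195).


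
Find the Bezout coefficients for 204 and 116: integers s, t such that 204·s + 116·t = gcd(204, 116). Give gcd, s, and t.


Euclidean algorithm on (204, 116) — divide until remainder is 0:
  204 = 1 · 116 + 88
  116 = 1 · 88 + 28
  88 = 3 · 28 + 4
  28 = 7 · 4 + 0
gcd(204, 116) = 4.
Track Bezout coefficients alongside the remainders: start with r₀ = 204 = a·1 + b·0 (s = 1, t = 0) and r₁ = 116 = a·0 + b·1 (s = 0, t = 1); each new remainder r_{k+1} = r_{k-1} − q_k·r_k inherits s_{k+1} = s_{k-1} − q_k·s_k, t_{k+1} = t_{k-1} − q_k·t_k, so r_k = a·s_k + b·t_k at every step:
  q = 1: r = 88, s = 1 − 1·0 = 1, t = 0 − 1·1 = -1  (check: 204·1 + 116·(-1) = 88)
  q = 1: r = 28, s = 0 − 1·1 = -1, t = 1 − 1·(-1) = 2  (check: 204·(-1) + 116·2 = 28)
  q = 3: r = 4, s = 1 − 3·(-1) = 4, t = -1 − 3·2 = -7  (check: 204·4 + 116·(-7) = 4)
The row with r = 4 (the gcd) gives the Bezout coefficients s = 4, t = -7.
Result: 204 · (4) + 116 · (-7) = 4.

gcd(204, 116) = 4; s = 4, t = -7 (check: 204·4 + 116·(-7) = 4).


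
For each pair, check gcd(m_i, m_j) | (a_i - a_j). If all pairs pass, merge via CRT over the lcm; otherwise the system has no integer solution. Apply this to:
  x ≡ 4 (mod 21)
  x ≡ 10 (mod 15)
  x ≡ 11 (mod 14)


Moduli 21, 15, 14 are not pairwise coprime, so CRT works modulo lcm(m_i) when all pairwise compatibility conditions hold.
Pairwise compatibility: gcd(m_i, m_j) must divide a_i - a_j for every pair.
Merge one congruence at a time:
  Start: x ≡ 4 (mod 21).
  Combine with x ≡ 10 (mod 15): gcd(21, 15) = 3; 10 - 4 = 6, which IS divisible by 3, so compatible.
    Write x = 4 + 21·t and substitute into x ≡ 10 (mod 15): 21·t ≡ 10 − 4 = 6 (mod 15).
    Divide the congruence (and modulus) by g = 3: 7·t ≡ 2 (mod 5).
    Reduce coefficients mod 5: 2·t ≡ 2 (mod 5).
    The inverse of 2 mod 5 is 3 (since 2·3 = 6 = 1·5 + 1), so t ≡ 3·2 = 6 ≡ 1 (mod 5).
    Then x = 4 + 21·1 = 25, valid modulo lcm(21, 15) = 105: x ≡ 25 (mod 105).
  Combine with x ≡ 11 (mod 14): gcd(105, 14) = 7; 11 - 25 = -14, which IS divisible by 7, so compatible.
    Write x = 25 + 105·t and substitute into x ≡ 11 (mod 14): 105·t ≡ 11 − 25 = -14 (mod 14).
    Divide the congruence (and modulus) by g = 7: 15·t ≡ -2 (mod 2).
    Reduce coefficients mod 2: 1·t ≡ 0 (mod 2).
    So t ≡ 0 (mod 2).
    Then x = 25 + 105·0 = 25, valid modulo lcm(105, 14) = 210: x ≡ 25 (mod 210).
Verify: 25 mod 21 = 4, 25 mod 15 = 10, 25 mod 14 = 11.

x ≡ 25 (mod 210).


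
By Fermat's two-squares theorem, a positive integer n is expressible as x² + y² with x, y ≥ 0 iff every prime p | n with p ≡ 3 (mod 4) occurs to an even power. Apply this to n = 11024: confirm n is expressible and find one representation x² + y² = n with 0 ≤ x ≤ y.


Step 1: Factor n = 11024 = 2^4 · 13 · 53.
Step 2: Check the mod-4 condition on each prime factor: 2 = 2 (special); 13 ≡ 1 (mod 4), exponent 1; 53 ≡ 1 (mod 4), exponent 1.
All primes ≡ 3 (mod 4) appear to even exponent (or don't appear), so by the two-squares theorem n IS expressible as a sum of two squares.
Step 3: Build a representation. Group n = k² · m with k = 4 and m = 13 · 53 = 689 (a product of primes ≡ 1 (mod 4)); a representation of m scales to one of n via (k·x)² + (k·y)² = k²(x² + y²). Each prime p ≡ 1 (mod 4) is itself a sum of two squares; find a² by testing p − a² for a perfect square:
  13: 13 − 1² = 12, 13 − 2² = 9 = 3² ⇒ 13 = 2² + 3².
  53: 53 − 1² = 52, 53 − 2² = 49 = 7² ⇒ 53 = 2² + 7².
  Combine using the Brahmagupta–Fibonacci identity (a² + b²)(c² + d²) = (ac − bd)² + (ad + bc)² = (ac + bd)² + (ad − bc)²:
  13 · 53 = 689: from (2² + 3²)(2² + 7²), take (2·2 − 3·7, 2·7 + 3·2) = (4 − 21, 14 + 6) = (-17, 20); dropping signs (only squares matter) gives (17, 20); check 17² + 20² = 289 + 400 = 689 ✓.
  Scale by k = 4: (4·17, 4·20) = (68, 80).
Step 4: Order so x ≤ y and verify: 68² + 80² = 4624 + 6400 = 11024 = n. ✓

n = 11024 = 68² + 80² (one valid representation with x ≤ y).


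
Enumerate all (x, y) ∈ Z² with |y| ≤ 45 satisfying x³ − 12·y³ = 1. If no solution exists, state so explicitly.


The equation is x³ - 12y³ = 1. For fixed y, x³ = 12·y³ + 1, so a solution requires the RHS to be a perfect cube.
Strategy: iterate y from -45 to 45, compute RHS = 12·y³ + 1, and check whether it is a (positive or negative) perfect cube.
Check small values of y:
  y = 0: RHS = 1 = (1)³ ⇒ x = 1 works.
  y = 1: RHS = 13 is not a perfect cube.
  y = -1: RHS = -11 is not a perfect cube.
  y = 2: RHS = 97 is not a perfect cube.
  y = -2: RHS = -95 is not a perfect cube.
  y = 3: RHS = 325 is not a perfect cube.
  y = -3: RHS = -323 is not a perfect cube.
Continuing the search up to |y| = 45 finds no further solutions beyond those listed.
Collected solutions: (1, 0).

Solutions (with |y| ≤ 45): (1, 0).


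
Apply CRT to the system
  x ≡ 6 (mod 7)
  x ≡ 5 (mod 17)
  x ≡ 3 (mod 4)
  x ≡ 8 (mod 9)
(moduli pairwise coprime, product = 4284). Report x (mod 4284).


Product of moduli M = 7 · 17 · 4 · 9 = 4284.
Merge one congruence at a time:
  Start: x ≡ 6 (mod 7).
  Combine with x ≡ 5 (mod 17); new modulus lcm = 119.
    Write x = 6 + 7·t and substitute into x ≡ 5 (mod 17): 7·t ≡ 5 − 6 = -1 (mod 17).
    Reduce coefficients mod 17: 7·t ≡ 16 (mod 17).
    The inverse of 7 mod 17 is 5 (since 7·5 = 35 = 2·17 + 1), so t ≡ 5·16 = 80 ≡ 12 (mod 17).
    Then x = 6 + 7·12 = 90, valid modulo lcm(7, 17) = 119: x ≡ 90 (mod 119).
  Combine with x ≡ 3 (mod 4); new modulus lcm = 476.
    Write x = 90 + 119·t and substitute into x ≡ 3 (mod 4): 119·t ≡ 3 − 90 = -87 (mod 4).
    Reduce coefficients mod 4: 3·t ≡ 1 (mod 4).
    The inverse of 3 mod 4 is 3 (since 3·3 = 9 = 2·4 + 1), so t ≡ 3·1 = 3 ≡ 3 (mod 4).
    Then x = 90 + 119·3 = 447, valid modulo lcm(119, 4) = 476: x ≡ 447 (mod 476).
  Combine with x ≡ 8 (mod 9); new modulus lcm = 4284.
    Write x = 447 + 476·t and substitute into x ≡ 8 (mod 9): 476·t ≡ 8 − 447 = -439 (mod 9).
    Reduce coefficients mod 9: 8·t ≡ 2 (mod 9).
    The inverse of 8 mod 9 is 8 (since 8·8 = 64 = 7·9 + 1), so t ≡ 8·2 = 16 ≡ 7 (mod 9).
    Then x = 447 + 476·7 = 3779, valid modulo lcm(476, 9) = 4284: x ≡ 3779 (mod 4284).
Verify against each original: 3779 mod 7 = 6, 3779 mod 17 = 5, 3779 mod 4 = 3, 3779 mod 9 = 8.

x ≡ 3779 (mod 4284).


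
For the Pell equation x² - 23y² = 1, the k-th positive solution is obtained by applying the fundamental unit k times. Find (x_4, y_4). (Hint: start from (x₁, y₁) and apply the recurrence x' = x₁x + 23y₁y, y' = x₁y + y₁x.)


Step 1: Find the fundamental solution (x₁, y₁) of x² - 23y² = 1.
  Expand √23 as a continued fraction. a₀ = ⌊√23⌋ = 4; iterate m_{k+1} = d_k·a_k − m_k, d_{k+1} = (23 − m_{k+1}²)/d_k, a_{k+1} = ⌊(a₀ + m_{k+1})/d_{k+1}⌋ (starting m₀ = 0, d₀ = 1), with convergents p_k = a_k·p_{k-1} + p_{k-2}, q_k = a_k·q_{k-1} + q_{k-2} (p₋₁ = 1, q₋₁ = 0):
  k = 0: a₀ = 4; p₀/q₀ = 4/1; p₀² − 23·q₀² = 16 − 23 = -7.
  k = 1: m = 4, d = 7, a = ⌊(4 + 4)/7⌋ = 1; p/q = (1·4 + 1)/(1·1 + 0) = 5/1; p² − 23·q² = 25 − 23 = 2.
  k = 2: m = 3, d = 2, a = ⌊(4 + 3)/2⌋ = 3; p/q = (3·5 + 4)/(3·1 + 1) = 19/4; p² − 23·q² = 361 − 368 = -7.
  k = 3: m = 3, d = 7, a = ⌊(4 + 3)/7⌋ = 1; p/q = (1·19 + 5)/(1·4 + 1) = 24/5; p² − 23·q² = 576 − 575 = 1.
  The first convergent with p² − 23·q² = 1 gives the fundamental solution (x₁, y₁) = (24, 5).
Step 2: Apply the recurrence (x_{n+1}, y_{n+1}) = (x₁x_n + 23y₁y_n, x₁y_n + y₁x_n) repeatedly.
  From (x_1, y_1) = (24, 5): x_2 = 24·24 + 23·5·5 = 1151; y_2 = 24·5 + 5·24 = 240.
  From (x_2, y_2) = (1151, 240): x_3 = 24·1151 + 23·5·240 = 55224; y_3 = 24·240 + 5·1151 = 11515.
  From (x_3, y_3) = (55224, 11515): x_4 = 24·55224 + 23·5·11515 = 2649601; y_4 = 24·11515 + 5·55224 = 552480.
Step 3: Verify x_4² - 23·y_4² = 7020385459201 - 7020385459200 = 1 (should be 1). ✓

(x_1, y_1) = (24, 5); (x_4, y_4) = (2649601, 552480).


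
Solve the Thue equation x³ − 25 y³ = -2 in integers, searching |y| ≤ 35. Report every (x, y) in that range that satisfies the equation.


The equation is x³ - 25y³ = -2. For fixed y, x³ = 25·y³ − 2, so a solution requires the RHS to be a perfect cube.
Strategy: iterate y from -35 to 35, compute RHS = 25·y³ − 2, and check whether it is a (positive or negative) perfect cube.
Check small values of y:
  y = 0: RHS = -2 is not a perfect cube.
  y = 1: RHS = 23 is not a perfect cube.
  y = -1: RHS = -27 = (-3)³ ⇒ x = -3 works.
  y = 2: RHS = 198 is not a perfect cube.
  y = -2: RHS = -202 is not a perfect cube.
  y = 3: RHS = 673 is not a perfect cube.
  y = -3: RHS = -677 is not a perfect cube.
Continuing the search up to |y| = 35 finds no further solutions beyond those listed.
Collected solutions: (-3, -1).

Solutions (with |y| ≤ 35): (-3, -1).


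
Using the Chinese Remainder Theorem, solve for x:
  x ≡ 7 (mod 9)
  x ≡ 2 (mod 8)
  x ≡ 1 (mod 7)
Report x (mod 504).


Moduli 9, 8, 7 are pairwise coprime; by CRT there is a unique solution modulo M = 9 · 8 · 7 = 504.
Solve pairwise, accumulating the modulus:
  Start with x ≡ 7 (mod 9).
  Combine with x ≡ 2 (mod 8): since gcd(9, 8) = 1, we get a unique residue mod 72.
    Write x = 7 + 9·t and substitute into x ≡ 2 (mod 8): 9·t ≡ 2 − 7 = -5 (mod 8).
    Reduce coefficients mod 8: 1·t ≡ 3 (mod 8).
    So t ≡ 3 (mod 8).
    Then x = 7 + 9·3 = 34, valid modulo lcm(9, 8) = 72: x ≡ 34 (mod 72).
  Combine with x ≡ 1 (mod 7): since gcd(72, 7) = 1, we get a unique residue mod 504.
    Write x = 34 + 72·t and substitute into x ≡ 1 (mod 7): 72·t ≡ 1 − 34 = -33 (mod 7).
    Reduce coefficients mod 7: 2·t ≡ 2 (mod 7).
    The inverse of 2 mod 7 is 4 (since 2·4 = 8 = 1·7 + 1), so t ≡ 4·2 = 8 ≡ 1 (mod 7).
    Then x = 34 + 72·1 = 106, valid modulo lcm(72, 7) = 504: x ≡ 106 (mod 504).
Verify: 106 mod 9 = 7 ✓, 106 mod 8 = 2 ✓, 106 mod 7 = 1 ✓.

x ≡ 106 (mod 504).


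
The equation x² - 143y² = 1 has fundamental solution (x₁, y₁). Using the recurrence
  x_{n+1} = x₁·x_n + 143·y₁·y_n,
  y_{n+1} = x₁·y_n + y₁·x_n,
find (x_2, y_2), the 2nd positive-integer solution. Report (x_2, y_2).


Step 1: Find the fundamental solution (x₁, y₁) of x² - 143y² = 1.
  Expand √143 as a continued fraction. a₀ = ⌊√143⌋ = 11; iterate m_{k+1} = d_k·a_k − m_k, d_{k+1} = (143 − m_{k+1}²)/d_k, a_{k+1} = ⌊(a₀ + m_{k+1})/d_{k+1}⌋ (starting m₀ = 0, d₀ = 1), with convergents p_k = a_k·p_{k-1} + p_{k-2}, q_k = a_k·q_{k-1} + q_{k-2} (p₋₁ = 1, q₋₁ = 0):
  k = 0: a₀ = 11; p₀/q₀ = 11/1; p₀² − 143·q₀² = 121 − 143 = -22.
  k = 1: m = 11, d = 22, a = ⌊(11 + 11)/22⌋ = 1; p/q = (1·11 + 1)/(1·1 + 0) = 12/1; p² − 143·q² = 144 − 143 = 1.
  The first convergent with p² − 143·q² = 1 gives the fundamental solution (x₁, y₁) = (12, 1).
Step 2: Apply the recurrence (x_{n+1}, y_{n+1}) = (x₁x_n + 143y₁y_n, x₁y_n + y₁x_n) repeatedly.
  From (x_1, y_1) = (12, 1): x_2 = 12·12 + 143·1·1 = 287; y_2 = 12·1 + 1·12 = 24.
Step 3: Verify x_2² - 143·y_2² = 82369 - 82368 = 1 (should be 1). ✓

(x_1, y_1) = (12, 1); (x_2, y_2) = (287, 24).


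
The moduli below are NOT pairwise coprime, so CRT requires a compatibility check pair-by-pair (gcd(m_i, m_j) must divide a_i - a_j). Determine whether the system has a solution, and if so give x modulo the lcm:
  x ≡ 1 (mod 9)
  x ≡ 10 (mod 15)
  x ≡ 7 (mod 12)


Moduli 9, 15, 12 are not pairwise coprime, so CRT works modulo lcm(m_i) when all pairwise compatibility conditions hold.
Pairwise compatibility: gcd(m_i, m_j) must divide a_i - a_j for every pair.
Merge one congruence at a time:
  Start: x ≡ 1 (mod 9).
  Combine with x ≡ 10 (mod 15): gcd(9, 15) = 3; 10 - 1 = 9, which IS divisible by 3, so compatible.
    Write x = 1 + 9·t and substitute into x ≡ 10 (mod 15): 9·t ≡ 10 − 1 = 9 (mod 15).
    Divide the congruence (and modulus) by g = 3: 3·t ≡ 3 (mod 5).
    The inverse of 3 mod 5 is 2 (since 3·2 = 6 = 1·5 + 1), so t ≡ 2·3 = 6 ≡ 1 (mod 5).
    Then x = 1 + 9·1 = 10, valid modulo lcm(9, 15) = 45: x ≡ 10 (mod 45).
  Combine with x ≡ 7 (mod 12): gcd(45, 12) = 3; 7 - 10 = -3, which IS divisible by 3, so compatible.
    Write x = 10 + 45·t and substitute into x ≡ 7 (mod 12): 45·t ≡ 7 − 10 = -3 (mod 12).
    Divide the congruence (and modulus) by g = 3: 15·t ≡ -1 (mod 4).
    Reduce coefficients mod 4: 3·t ≡ 3 (mod 4).
    The inverse of 3 mod 4 is 3 (since 3·3 = 9 = 2·4 + 1), so t ≡ 3·3 = 9 ≡ 1 (mod 4).
    Then x = 10 + 45·1 = 55, valid modulo lcm(45, 12) = 180: x ≡ 55 (mod 180).
Verify: 55 mod 9 = 1, 55 mod 15 = 10, 55 mod 12 = 7.

x ≡ 55 (mod 180).


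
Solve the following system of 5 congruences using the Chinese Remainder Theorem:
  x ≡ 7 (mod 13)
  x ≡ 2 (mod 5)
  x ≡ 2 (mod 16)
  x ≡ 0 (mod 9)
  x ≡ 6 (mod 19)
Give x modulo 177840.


Product of moduli M = 13 · 5 · 16 · 9 · 19 = 177840.
Merge one congruence at a time:
  Start: x ≡ 7 (mod 13).
  Combine with x ≡ 2 (mod 5); new modulus lcm = 65.
    Write x = 7 + 13·t and substitute into x ≡ 2 (mod 5): 13·t ≡ 2 − 7 = -5 (mod 5).
    Reduce coefficients mod 5: 3·t ≡ 0 (mod 5).
    The inverse of 3 mod 5 is 2 (since 3·2 = 6 = 1·5 + 1), so t ≡ 2·0 = 0 ≡ 0 (mod 5).
    Then x = 7 + 13·0 = 7, valid modulo lcm(13, 5) = 65: x ≡ 7 (mod 65).
  Combine with x ≡ 2 (mod 16); new modulus lcm = 1040.
    Write x = 7 + 65·t and substitute into x ≡ 2 (mod 16): 65·t ≡ 2 − 7 = -5 (mod 16).
    Reduce coefficients mod 16: 1·t ≡ 11 (mod 16).
    So t ≡ 11 (mod 16).
    Then x = 7 + 65·11 = 722, valid modulo lcm(65, 16) = 1040: x ≡ 722 (mod 1040).
  Combine with x ≡ 0 (mod 9); new modulus lcm = 9360.
    Write x = 722 + 1040·t and substitute into x ≡ 0 (mod 9): 1040·t ≡ 0 − 722 = -722 (mod 9).
    Reduce coefficients mod 9: 5·t ≡ 7 (mod 9).
    The inverse of 5 mod 9 is 2 (since 5·2 = 10 = 1·9 + 1), so t ≡ 2·7 = 14 ≡ 5 (mod 9).
    Then x = 722 + 1040·5 = 5922, valid modulo lcm(1040, 9) = 9360: x ≡ 5922 (mod 9360).
  Combine with x ≡ 6 (mod 19); new modulus lcm = 177840.
    Write x = 5922 + 9360·t and substitute into x ≡ 6 (mod 19): 9360·t ≡ 6 − 5922 = -5916 (mod 19).
    Reduce coefficients mod 19: 12·t ≡ 12 (mod 19).
    The inverse of 12 mod 19 is 8 (since 12·8 = 96 = 5·19 + 1), so t ≡ 8·12 = 96 ≡ 1 (mod 19).
    Then x = 5922 + 9360·1 = 15282, valid modulo lcm(9360, 19) = 177840: x ≡ 15282 (mod 177840).
Verify against each original: 15282 mod 13 = 7, 15282 mod 5 = 2, 15282 mod 16 = 2, 15282 mod 9 = 0, 15282 mod 19 = 6.

x ≡ 15282 (mod 177840).


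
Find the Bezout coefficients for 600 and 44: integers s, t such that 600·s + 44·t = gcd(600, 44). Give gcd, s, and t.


Euclidean algorithm on (600, 44) — divide until remainder is 0:
  600 = 13 · 44 + 28
  44 = 1 · 28 + 16
  28 = 1 · 16 + 12
  16 = 1 · 12 + 4
  12 = 3 · 4 + 0
gcd(600, 44) = 4.
Track Bezout coefficients alongside the remainders: start with r₀ = 600 = a·1 + b·0 (s = 1, t = 0) and r₁ = 44 = a·0 + b·1 (s = 0, t = 1); each new remainder r_{k+1} = r_{k-1} − q_k·r_k inherits s_{k+1} = s_{k-1} − q_k·s_k, t_{k+1} = t_{k-1} − q_k·t_k, so r_k = a·s_k + b·t_k at every step:
  q = 13: r = 28, s = 1 − 13·0 = 1, t = 0 − 13·1 = -13  (check: 600·1 + 44·(-13) = 28)
  q = 1: r = 16, s = 0 − 1·1 = -1, t = 1 − 1·(-13) = 14  (check: 600·(-1) + 44·14 = 16)
  q = 1: r = 12, s = 1 − 1·(-1) = 2, t = -13 − 1·14 = -27  (check: 600·2 + 44·(-27) = 12)
  q = 1: r = 4, s = -1 − 1·2 = -3, t = 14 − 1·(-27) = 41  (check: 600·(-3) + 44·41 = 4)
The row with r = 4 (the gcd) gives the Bezout coefficients s = -3, t = 41.
Result: 600 · (-3) + 44 · (41) = 4.

gcd(600, 44) = 4; s = -3, t = 41 (check: 600·(-3) + 44·41 = 4).


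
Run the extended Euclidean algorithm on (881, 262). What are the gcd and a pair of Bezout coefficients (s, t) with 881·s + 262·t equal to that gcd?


Euclidean algorithm on (881, 262) — divide until remainder is 0:
  881 = 3 · 262 + 95
  262 = 2 · 95 + 72
  95 = 1 · 72 + 23
  72 = 3 · 23 + 3
  23 = 7 · 3 + 2
  3 = 1 · 2 + 1
  2 = 2 · 1 + 0
gcd(881, 262) = 1.
Track Bezout coefficients alongside the remainders: start with r₀ = 881 = a·1 + b·0 (s = 1, t = 0) and r₁ = 262 = a·0 + b·1 (s = 0, t = 1); each new remainder r_{k+1} = r_{k-1} − q_k·r_k inherits s_{k+1} = s_{k-1} − q_k·s_k, t_{k+1} = t_{k-1} − q_k·t_k, so r_k = a·s_k + b·t_k at every step:
  q = 3: r = 95, s = 1 − 3·0 = 1, t = 0 − 3·1 = -3  (check: 881·1 + 262·(-3) = 95)
  q = 2: r = 72, s = 0 − 2·1 = -2, t = 1 − 2·(-3) = 7  (check: 881·(-2) + 262·7 = 72)
  q = 1: r = 23, s = 1 − 1·(-2) = 3, t = -3 − 1·7 = -10  (check: 881·3 + 262·(-10) = 23)
  q = 3: r = 3, s = -2 − 3·3 = -11, t = 7 − 3·(-10) = 37  (check: 881·(-11) + 262·37 = 3)
  q = 7: r = 2, s = 3 − 7·(-11) = 80, t = -10 − 7·37 = -269  (check: 881·80 + 262·(-269) = 2)
  q = 1: r = 1, s = -11 − 1·80 = -91, t = 37 − 1·(-269) = 306  (check: 881·(-91) + 262·306 = 1)
The row with r = 1 (the gcd) gives the Bezout coefficients s = -91, t = 306.
Result: 881 · (-91) + 262 · (306) = 1.

gcd(881, 262) = 1; s = -91, t = 306 (check: 881·(-91) + 262·306 = 1).


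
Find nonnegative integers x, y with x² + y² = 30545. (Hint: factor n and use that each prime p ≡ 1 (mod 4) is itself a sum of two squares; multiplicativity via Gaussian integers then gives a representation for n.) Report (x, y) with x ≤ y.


Step 1: Factor n = 30545 = 5 · 41 · 149.
Step 2: Check the mod-4 condition on each prime factor: 5 ≡ 1 (mod 4), exponent 1; 41 ≡ 1 (mod 4), exponent 1; 149 ≡ 1 (mod 4), exponent 1.
All primes ≡ 3 (mod 4) appear to even exponent (or don't appear), so by the two-squares theorem n IS expressible as a sum of two squares.
Step 3: Build a representation. Here n = 5 · 41 · 149 is a product of primes ≡ 1 (mod 4). Each prime p ≡ 1 (mod 4) is itself a sum of two squares; find a² by testing p − a² for a perfect square:
  5: 5 − 1² = 4 = 2² ⇒ 5 = 1² + 2².
  41: 41 − 1² = 40, 41 − 2² = 37, 41 − 3² = 32, 41 − 4² = 25 = 5² ⇒ 41 = 4² + 5².
  149: 149 − 1² = 148, 149 − 2² = 145, 149 − 3² = 140, 149 − 4² = 133, 149 − 5² = 124, 149 − 6² = 113, 149 − 7² = 100 = 10² ⇒ 149 = 7² + 10².
  Combine using the Brahmagupta–Fibonacci identity (a² + b²)(c² + d²) = (ac − bd)² + (ad + bc)² = (ac + bd)² + (ad − bc)²:
  5 · 41 = 205: from (1² + 2²)(4² + 5²), take (1·4 − 2·5, 1·5 + 2·4) = (4 − 10, 5 + 8) = (-6, 13); dropping signs (only squares matter) gives (6, 13); check 6² + 13² = 36 + 169 = 205 ✓.
  205 · 149 = 30545: from (6² + 13²)(7² + 10²), take (6·7 − 13·10, 6·10 + 13·7) = (42 − 130, 60 + 91) = (-88, 151); dropping signs (only squares matter) gives (88, 151); check 88² + 151² = 7744 + 22801 = 30545 ✓.
Step 4: Order so x ≤ y and verify: 88² + 151² = 7744 + 22801 = 30545 = n. ✓

n = 30545 = 88² + 151² (one valid representation with x ≤ y).


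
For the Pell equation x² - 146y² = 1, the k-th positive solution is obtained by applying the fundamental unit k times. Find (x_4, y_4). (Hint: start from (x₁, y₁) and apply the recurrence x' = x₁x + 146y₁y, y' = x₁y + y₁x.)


Step 1: Find the fundamental solution (x₁, y₁) of x² - 146y² = 1.
  Expand √146 as a continued fraction. a₀ = ⌊√146⌋ = 12; iterate m_{k+1} = d_k·a_k − m_k, d_{k+1} = (146 − m_{k+1}²)/d_k, a_{k+1} = ⌊(a₀ + m_{k+1})/d_{k+1}⌋ (starting m₀ = 0, d₀ = 1), with convergents p_k = a_k·p_{k-1} + p_{k-2}, q_k = a_k·q_{k-1} + q_{k-2} (p₋₁ = 1, q₋₁ = 0):
  k = 0: a₀ = 12; p₀/q₀ = 12/1; p₀² − 146·q₀² = 144 − 146 = -2.
  k = 1: m = 12, d = 2, a = ⌊(12 + 12)/2⌋ = 12; p/q = (12·12 + 1)/(12·1 + 0) = 145/12; p² − 146·q² = 21025 − 21024 = 1.
  The first convergent with p² − 146·q² = 1 gives the fundamental solution (x₁, y₁) = (145, 12).
Step 2: Apply the recurrence (x_{n+1}, y_{n+1}) = (x₁x_n + 146y₁y_n, x₁y_n + y₁x_n) repeatedly.
  From (x_1, y_1) = (145, 12): x_2 = 145·145 + 146·12·12 = 42049; y_2 = 145·12 + 12·145 = 3480.
  From (x_2, y_2) = (42049, 3480): x_3 = 145·42049 + 146·12·3480 = 12194065; y_3 = 145·3480 + 12·42049 = 1009188.
  From (x_3, y_3) = (12194065, 1009188): x_4 = 145·12194065 + 146·12·1009188 = 3536236801; y_4 = 145·1009188 + 12·12194065 = 292661040.
Step 3: Verify x_4² - 146·y_4² = 12504970712746713601 - 12504970712746713600 = 1 (should be 1). ✓

(x_1, y_1) = (145, 12); (x_4, y_4) = (3536236801, 292661040).


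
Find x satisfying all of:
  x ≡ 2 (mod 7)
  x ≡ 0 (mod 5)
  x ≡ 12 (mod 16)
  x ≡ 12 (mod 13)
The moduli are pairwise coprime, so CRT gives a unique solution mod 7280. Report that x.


Product of moduli M = 7 · 5 · 16 · 13 = 7280.
Merge one congruence at a time:
  Start: x ≡ 2 (mod 7).
  Combine with x ≡ 0 (mod 5); new modulus lcm = 35.
    Write x = 2 + 7·t and substitute into x ≡ 0 (mod 5): 7·t ≡ 0 − 2 = -2 (mod 5).
    Reduce coefficients mod 5: 2·t ≡ 3 (mod 5).
    The inverse of 2 mod 5 is 3 (since 2·3 = 6 = 1·5 + 1), so t ≡ 3·3 = 9 ≡ 4 (mod 5).
    Then x = 2 + 7·4 = 30, valid modulo lcm(7, 5) = 35: x ≡ 30 (mod 35).
  Combine with x ≡ 12 (mod 16); new modulus lcm = 560.
    Write x = 30 + 35·t and substitute into x ≡ 12 (mod 16): 35·t ≡ 12 − 30 = -18 (mod 16).
    Reduce coefficients mod 16: 3·t ≡ 14 (mod 16).
    The inverse of 3 mod 16 is 11 (since 3·11 = 33 = 2·16 + 1), so t ≡ 11·14 = 154 ≡ 10 (mod 16).
    Then x = 30 + 35·10 = 380, valid modulo lcm(35, 16) = 560: x ≡ 380 (mod 560).
  Combine with x ≡ 12 (mod 13); new modulus lcm = 7280.
    Write x = 380 + 560·t and substitute into x ≡ 12 (mod 13): 560·t ≡ 12 − 380 = -368 (mod 13).
    Reduce coefficients mod 13: 1·t ≡ 9 (mod 13).
    So t ≡ 9 (mod 13).
    Then x = 380 + 560·9 = 5420, valid modulo lcm(560, 13) = 7280: x ≡ 5420 (mod 7280).
Verify against each original: 5420 mod 7 = 2, 5420 mod 5 = 0, 5420 mod 16 = 12, 5420 mod 13 = 12.

x ≡ 5420 (mod 7280).


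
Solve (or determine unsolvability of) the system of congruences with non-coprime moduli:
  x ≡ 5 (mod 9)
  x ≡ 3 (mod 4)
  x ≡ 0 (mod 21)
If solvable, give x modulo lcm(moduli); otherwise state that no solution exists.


Moduli 9, 4, 21 are not pairwise coprime, so CRT works modulo lcm(m_i) when all pairwise compatibility conditions hold.
Pairwise compatibility: gcd(m_i, m_j) must divide a_i - a_j for every pair.
Merge one congruence at a time:
  Start: x ≡ 5 (mod 9).
  Combine with x ≡ 3 (mod 4): gcd(9, 4) = 1; 3 - 5 = -2, which IS divisible by 1, so compatible.
    Write x = 5 + 9·t and substitute into x ≡ 3 (mod 4): 9·t ≡ 3 − 5 = -2 (mod 4).
    Reduce coefficients mod 4: 1·t ≡ 2 (mod 4).
    So t ≡ 2 (mod 4).
    Then x = 5 + 9·2 = 23, valid modulo lcm(9, 4) = 36: x ≡ 23 (mod 36).
  Combine with x ≡ 0 (mod 21): gcd(36, 21) = 3, and 0 - 23 = -23 is NOT divisible by 3.
    ⇒ system is inconsistent (no integer solution).

No solution (the system is inconsistent).


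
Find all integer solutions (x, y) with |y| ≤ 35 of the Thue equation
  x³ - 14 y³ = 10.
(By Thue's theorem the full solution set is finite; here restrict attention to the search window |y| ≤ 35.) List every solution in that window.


The equation is x³ - 14y³ = 10. For fixed y, x³ = 14·y³ + 10, so a solution requires the RHS to be a perfect cube.
Strategy: iterate y from -35 to 35, compute RHS = 14·y³ + 10, and check whether it is a (positive or negative) perfect cube.
Check small values of y:
  y = 0: RHS = 10 is not a perfect cube.
  y = 1: RHS = 24 is not a perfect cube.
  y = -1: RHS = -4 is not a perfect cube.
  y = 2: RHS = 122 is not a perfect cube.
  y = -2: RHS = -102 is not a perfect cube.
  y = 3: RHS = 388 is not a perfect cube.
  y = -3: RHS = -368 is not a perfect cube.
Continuing the search up to |y| = 35 finds no solutions either.
No (x, y) in the scanned range satisfies the equation.

No integer solutions with |y| ≤ 35.


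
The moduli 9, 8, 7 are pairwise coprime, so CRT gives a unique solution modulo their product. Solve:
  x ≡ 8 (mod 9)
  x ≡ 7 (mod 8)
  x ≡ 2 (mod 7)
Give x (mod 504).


Moduli 9, 8, 7 are pairwise coprime; by CRT there is a unique solution modulo M = 9 · 8 · 7 = 504.
Solve pairwise, accumulating the modulus:
  Start with x ≡ 8 (mod 9).
  Combine with x ≡ 7 (mod 8): since gcd(9, 8) = 1, we get a unique residue mod 72.
    Write x = 8 + 9·t and substitute into x ≡ 7 (mod 8): 9·t ≡ 7 − 8 = -1 (mod 8).
    Reduce coefficients mod 8: 1·t ≡ 7 (mod 8).
    So t ≡ 7 (mod 8).
    Then x = 8 + 9·7 = 71, valid modulo lcm(9, 8) = 72: x ≡ 71 (mod 72).
  Combine with x ≡ 2 (mod 7): since gcd(72, 7) = 1, we get a unique residue mod 504.
    Write x = 71 + 72·t and substitute into x ≡ 2 (mod 7): 72·t ≡ 2 − 71 = -69 (mod 7).
    Reduce coefficients mod 7: 2·t ≡ 1 (mod 7).
    The inverse of 2 mod 7 is 4 (since 2·4 = 8 = 1·7 + 1), so t ≡ 4·1 = 4 ≡ 4 (mod 7).
    Then x = 71 + 72·4 = 359, valid modulo lcm(72, 7) = 504: x ≡ 359 (mod 504).
Verify: 359 mod 9 = 8 ✓, 359 mod 8 = 7 ✓, 359 mod 7 = 2 ✓.

x ≡ 359 (mod 504).


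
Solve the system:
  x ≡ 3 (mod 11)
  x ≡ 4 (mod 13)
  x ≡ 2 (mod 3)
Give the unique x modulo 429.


Moduli 11, 13, 3 are pairwise coprime; by CRT there is a unique solution modulo M = 11 · 13 · 3 = 429.
Solve pairwise, accumulating the modulus:
  Start with x ≡ 3 (mod 11).
  Combine with x ≡ 4 (mod 13): since gcd(11, 13) = 1, we get a unique residue mod 143.
    Write x = 3 + 11·t and substitute into x ≡ 4 (mod 13): 11·t ≡ 4 − 3 = 1 (mod 13).
    The inverse of 11 mod 13 is 6 (since 11·6 = 66 = 5·13 + 1), so t ≡ 6·1 = 6 ≡ 6 (mod 13).
    Then x = 3 + 11·6 = 69, valid modulo lcm(11, 13) = 143: x ≡ 69 (mod 143).
  Combine with x ≡ 2 (mod 3): since gcd(143, 3) = 1, we get a unique residue mod 429.
    Write x = 69 + 143·t and substitute into x ≡ 2 (mod 3): 143·t ≡ 2 − 69 = -67 (mod 3).
    Reduce coefficients mod 3: 2·t ≡ 2 (mod 3).
    The inverse of 2 mod 3 is 2 (since 2·2 = 4 = 1·3 + 1), so t ≡ 2·2 = 4 ≡ 1 (mod 3).
    Then x = 69 + 143·1 = 212, valid modulo lcm(143, 3) = 429: x ≡ 212 (mod 429).
Verify: 212 mod 11 = 3 ✓, 212 mod 13 = 4 ✓, 212 mod 3 = 2 ✓.

x ≡ 212 (mod 429).


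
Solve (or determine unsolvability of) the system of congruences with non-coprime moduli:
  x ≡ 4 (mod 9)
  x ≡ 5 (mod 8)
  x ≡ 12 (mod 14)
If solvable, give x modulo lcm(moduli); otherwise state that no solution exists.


Moduli 9, 8, 14 are not pairwise coprime, so CRT works modulo lcm(m_i) when all pairwise compatibility conditions hold.
Pairwise compatibility: gcd(m_i, m_j) must divide a_i - a_j for every pair.
Merge one congruence at a time:
  Start: x ≡ 4 (mod 9).
  Combine with x ≡ 5 (mod 8): gcd(9, 8) = 1; 5 - 4 = 1, which IS divisible by 1, so compatible.
    Write x = 4 + 9·t and substitute into x ≡ 5 (mod 8): 9·t ≡ 5 − 4 = 1 (mod 8).
    Reduce coefficients mod 8: 1·t ≡ 1 (mod 8).
    So t ≡ 1 (mod 8).
    Then x = 4 + 9·1 = 13, valid modulo lcm(9, 8) = 72: x ≡ 13 (mod 72).
  Combine with x ≡ 12 (mod 14): gcd(72, 14) = 2, and 12 - 13 = -1 is NOT divisible by 2.
    ⇒ system is inconsistent (no integer solution).

No solution (the system is inconsistent).


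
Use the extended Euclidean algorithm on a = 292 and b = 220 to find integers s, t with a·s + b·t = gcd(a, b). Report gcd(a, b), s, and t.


Euclidean algorithm on (292, 220) — divide until remainder is 0:
  292 = 1 · 220 + 72
  220 = 3 · 72 + 4
  72 = 18 · 4 + 0
gcd(292, 220) = 4.
Track Bezout coefficients alongside the remainders: start with r₀ = 292 = a·1 + b·0 (s = 1, t = 0) and r₁ = 220 = a·0 + b·1 (s = 0, t = 1); each new remainder r_{k+1} = r_{k-1} − q_k·r_k inherits s_{k+1} = s_{k-1} − q_k·s_k, t_{k+1} = t_{k-1} − q_k·t_k, so r_k = a·s_k + b·t_k at every step:
  q = 1: r = 72, s = 1 − 1·0 = 1, t = 0 − 1·1 = -1  (check: 292·1 + 220·(-1) = 72)
  q = 3: r = 4, s = 0 − 3·1 = -3, t = 1 − 3·(-1) = 4  (check: 292·(-3) + 220·4 = 4)
The row with r = 4 (the gcd) gives the Bezout coefficients s = -3, t = 4.
Result: 292 · (-3) + 220 · (4) = 4.

gcd(292, 220) = 4; s = -3, t = 4 (check: 292·(-3) + 220·4 = 4).


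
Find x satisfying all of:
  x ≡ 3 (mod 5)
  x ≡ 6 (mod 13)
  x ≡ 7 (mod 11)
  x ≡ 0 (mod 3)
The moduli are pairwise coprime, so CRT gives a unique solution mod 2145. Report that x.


Product of moduli M = 5 · 13 · 11 · 3 = 2145.
Merge one congruence at a time:
  Start: x ≡ 3 (mod 5).
  Combine with x ≡ 6 (mod 13); new modulus lcm = 65.
    Write x = 3 + 5·t and substitute into x ≡ 6 (mod 13): 5·t ≡ 6 − 3 = 3 (mod 13).
    The inverse of 5 mod 13 is 8 (since 5·8 = 40 = 3·13 + 1), so t ≡ 8·3 = 24 ≡ 11 (mod 13).
    Then x = 3 + 5·11 = 58, valid modulo lcm(5, 13) = 65: x ≡ 58 (mod 65).
  Combine with x ≡ 7 (mod 11); new modulus lcm = 715.
    Write x = 58 + 65·t and substitute into x ≡ 7 (mod 11): 65·t ≡ 7 − 58 = -51 (mod 11).
    Reduce coefficients mod 11: 10·t ≡ 4 (mod 11).
    The inverse of 10 mod 11 is 10 (since 10·10 = 100 = 9·11 + 1), so t ≡ 10·4 = 40 ≡ 7 (mod 11).
    Then x = 58 + 65·7 = 513, valid modulo lcm(65, 11) = 715: x ≡ 513 (mod 715).
  Combine with x ≡ 0 (mod 3); new modulus lcm = 2145.
    Write x = 513 + 715·t and substitute into x ≡ 0 (mod 3): 715·t ≡ 0 − 513 = -513 (mod 3).
    Reduce coefficients mod 3: 1·t ≡ 0 (mod 3).
    So t ≡ 0 (mod 3).
    Then x = 513 + 715·0 = 513, valid modulo lcm(715, 3) = 2145: x ≡ 513 (mod 2145).
Verify against each original: 513 mod 5 = 3, 513 mod 13 = 6, 513 mod 11 = 7, 513 mod 3 = 0.

x ≡ 513 (mod 2145).
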